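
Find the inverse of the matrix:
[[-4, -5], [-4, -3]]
[[3/8, -5/8], [-1/2, 1/2]]

For [[a,b],[c,d]], inverse = (1/det)·[[d,-b],[-c,a]]
det = -4·-3 - -5·-4 = -8
Inverse = (1/-8)·[[-3, 5], [4, -4]]
        = [[3/8, -5/8], [-1/2, 1/2]]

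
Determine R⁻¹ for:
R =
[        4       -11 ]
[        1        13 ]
det(R) = 63
R⁻¹ =
[    13/63     11/63 ]
[    -1/63      4/63 ]

For a 2×2 matrix R = [[a, b], [c, d]] with det(R) ≠ 0, R⁻¹ = (1/det(R)) * [[d, -b], [-c, a]].
det(R) = (4)*(13) - (-11)*(1) = 52 + 11 = 63.
R⁻¹ = (1/63) * [[13, 11], [-1, 4]].
Dividing each entry by 63 and reducing:
R⁻¹ =
[    13/63     11/63 ]
[    -1/63      4/63 ]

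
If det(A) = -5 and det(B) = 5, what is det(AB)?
-25

Use the multiplicative property of determinants: det(AB) = det(A)*det(B).
det(AB) = (-5)*(5) = -25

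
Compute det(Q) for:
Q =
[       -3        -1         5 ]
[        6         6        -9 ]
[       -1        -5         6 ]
det(Q) = -66

Expand along row 0 (cofactor expansion): det(Q) = a*(e*i - f*h) - b*(d*i - f*g) + c*(d*h - e*g), where the 3×3 is [[a, b, c], [d, e, f], [g, h, i]].
Minor M_00 = (6)*(6) - (-9)*(-5) = 36 - 45 = -9.
Minor M_01 = (6)*(6) - (-9)*(-1) = 36 - 9 = 27.
Minor M_02 = (6)*(-5) - (6)*(-1) = -30 + 6 = -24.
det(Q) = (-3)*(-9) - (-1)*(27) + (5)*(-24) = 27 + 27 - 120 = -66.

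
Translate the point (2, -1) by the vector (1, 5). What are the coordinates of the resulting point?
(3, 4)

Translation by (1, 5):
x' = 2 + 1 = 3
y' = -1 + 5 = 4
Homogeneous matrix: [[1, 0, 1], [0, 1, 5], [0, 0, 1]]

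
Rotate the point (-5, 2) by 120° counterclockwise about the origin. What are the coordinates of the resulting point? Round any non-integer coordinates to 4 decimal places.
(0.7679, -5.3301)

Rotation matrix R(θ) = [[cos θ, -sin θ], [sin θ, cos θ]]; for θ = 120°:
R = [[-1/2, -√3/2], [√3/2, -1/2]]
Result: R × [-5, 2]ᵀ = [-1/2·-5 + (-√3/2)·2, √3/2·-5 + (-1/2)·2]ᵀ = (0.7679, -5.3301)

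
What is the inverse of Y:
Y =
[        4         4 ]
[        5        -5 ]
det(Y) = -40
Y⁻¹ =
[      1/8      1/10 ]
[      1/8     -1/10 ]

For a 2×2 matrix Y = [[a, b], [c, d]] with det(Y) ≠ 0, Y⁻¹ = (1/det(Y)) * [[d, -b], [-c, a]].
det(Y) = (4)*(-5) - (4)*(5) = -20 - 20 = -40.
Y⁻¹ = (1/-40) * [[-5, -4], [-5, 4]].
Dividing each entry by -40 and reducing:
Y⁻¹ =
[      1/8      1/10 ]
[      1/8     -1/10 ]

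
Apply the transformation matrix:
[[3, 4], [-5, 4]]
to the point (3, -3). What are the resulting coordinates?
(-3, -27)

Matrix multiplication:
[[3, 4], [-5, 4]] × [3, -3]ᵀ
= [3×3 + 4×-3, -5×3 + 4×-3]ᵀ
= [-3.0000, -27.0000]ᵀ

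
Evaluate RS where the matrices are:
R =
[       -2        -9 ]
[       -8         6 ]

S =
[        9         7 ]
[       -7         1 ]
RS =
[       45       -23 ]
[     -114       -50 ]

Matrix multiplication: (RS)[i][j] = sum over k of R[i][k] * S[k][j].
  (RS)[0][0] = (-2)*(9) + (-9)*(-7) = 45
  (RS)[0][1] = (-2)*(7) + (-9)*(1) = -23
  (RS)[1][0] = (-8)*(9) + (6)*(-7) = -114
  (RS)[1][1] = (-8)*(7) + (6)*(1) = -50
RS =
[       45       -23 ]
[     -114       -50 ]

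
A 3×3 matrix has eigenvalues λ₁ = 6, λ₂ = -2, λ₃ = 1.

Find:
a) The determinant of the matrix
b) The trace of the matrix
det = -12, trace = 5

Two standard eigenvalue identities:
- det(A) equals the product of the eigenvalues (counted with multiplicity).
- trace(A) equals the sum of the eigenvalues.
det(A) = (6)*(-2)*(1) = -12.
trace(A) = 6 - 2 + 1 = 5.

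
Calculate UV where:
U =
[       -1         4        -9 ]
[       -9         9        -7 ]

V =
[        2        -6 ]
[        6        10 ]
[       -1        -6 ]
UV =
[       31       100 ]
[       43       186 ]

Matrix multiplication: (UV)[i][j] = sum over k of U[i][k] * V[k][j].
  (UV)[0][0] = (-1)*(2) + (4)*(6) + (-9)*(-1) = 31
  (UV)[0][1] = (-1)*(-6) + (4)*(10) + (-9)*(-6) = 100
  (UV)[1][0] = (-9)*(2) + (9)*(6) + (-7)*(-1) = 43
  (UV)[1][1] = (-9)*(-6) + (9)*(10) + (-7)*(-6) = 186
UV =
[       31       100 ]
[       43       186 ]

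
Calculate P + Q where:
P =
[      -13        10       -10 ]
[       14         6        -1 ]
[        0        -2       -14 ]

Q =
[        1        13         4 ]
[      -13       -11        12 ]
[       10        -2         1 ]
P + Q =
[      -12        23        -6 ]
[        1        -5        11 ]
[       10        -4       -13 ]

Matrix addition is elementwise: (P+Q)[i][j] = P[i][j] + Q[i][j].
  (P+Q)[0][0] = (-13) + (1) = -12
  (P+Q)[0][1] = (10) + (13) = 23
  (P+Q)[0][2] = (-10) + (4) = -6
  (P+Q)[1][0] = (14) + (-13) = 1
  (P+Q)[1][1] = (6) + (-11) = -5
  (P+Q)[1][2] = (-1) + (12) = 11
  (P+Q)[2][0] = (0) + (10) = 10
  (P+Q)[2][1] = (-2) + (-2) = -4
  (P+Q)[2][2] = (-14) + (1) = -13
P + Q =
[      -12        23        -6 ]
[        1        -5        11 ]
[       10        -4       -13 ]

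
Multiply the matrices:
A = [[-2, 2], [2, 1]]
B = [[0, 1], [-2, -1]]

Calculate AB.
[[-4, -4], [-2, 1]]

Each entry (i,j) of AB = sum over k of A[i][k]*B[k][j].
(AB)[0][0] = (-2)*(0) + (2)*(-2) = -4
(AB)[0][1] = (-2)*(1) + (2)*(-1) = -4
(AB)[1][0] = (2)*(0) + (1)*(-2) = -2
(AB)[1][1] = (2)*(1) + (1)*(-1) = 1
AB = [[-4, -4], [-2, 1]]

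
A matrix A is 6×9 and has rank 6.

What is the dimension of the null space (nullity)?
3

The rank-nullity theorem for an m×n matrix states:
rank(A) + nullity(A) = n (the number of columns).
Here n = 9 and rank(A) = 6, so nullity(A) = 9 - 6 = 3.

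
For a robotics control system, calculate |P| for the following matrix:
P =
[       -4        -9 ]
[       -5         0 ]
det(P) = -45

For a 2×2 matrix [[a, b], [c, d]], det = a*d - b*c.
det(P) = (-4)*(0) - (-9)*(-5) = 0 - 45 = -45.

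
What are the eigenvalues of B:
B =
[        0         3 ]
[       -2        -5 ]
λ = -3, -2

Solve det(B - λI) = 0. For a 2×2 matrix the characteristic equation is λ² - (trace)λ + det = 0.
trace(B) = a + d = 0 - 5 = -5.
det(B) = a*d - b*c = (0)*(-5) - (3)*(-2) = 0 + 6 = 6.
Characteristic equation: λ² - (-5)λ + (6) = 0.
Discriminant = (-5)² - 4*(6) = 25 - 24 = 1.
λ = (-5 ± √1) / 2 = (-5 ± 1) / 2 = -3, -2.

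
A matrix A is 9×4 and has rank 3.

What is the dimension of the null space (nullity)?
1

The rank-nullity theorem for an m×n matrix states:
rank(A) + nullity(A) = n (the number of columns).
Here n = 4 and rank(A) = 3, so nullity(A) = 4 - 3 = 1.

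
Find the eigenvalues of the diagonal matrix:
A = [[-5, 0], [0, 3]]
λ₁ = -5, λ₂ = 3

The characteristic polynomial of A is det(A - λI) = (-5 - λ)(3 - λ) = 0.
The roots are λ = -5 and λ = 3, so the eigenvalues are the diagonal entries.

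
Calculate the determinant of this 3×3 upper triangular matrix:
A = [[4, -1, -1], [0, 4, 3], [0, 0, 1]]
16

The determinant of a triangular matrix is the product of its diagonal entries (the off-diagonal entries above the diagonal do not affect it).
det(A) = (4) * (4) * (1) = 16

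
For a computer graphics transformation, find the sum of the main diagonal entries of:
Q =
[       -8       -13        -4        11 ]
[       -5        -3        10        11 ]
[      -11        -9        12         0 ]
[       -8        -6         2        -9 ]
tr(Q) = -8 - 3 + 12 - 9 = -8

The trace of a square matrix is the sum of its diagonal entries.
Diagonal entries of Q: Q[0][0] = -8, Q[1][1] = -3, Q[2][2] = 12, Q[3][3] = -9.
tr(Q) = -8 - 3 + 12 - 9 = -8.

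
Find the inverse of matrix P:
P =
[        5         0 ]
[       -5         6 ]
det(P) = 30
P⁻¹ =
[      1/5         0 ]
[      1/6       1/6 ]

For a 2×2 matrix P = [[a, b], [c, d]] with det(P) ≠ 0, P⁻¹ = (1/det(P)) * [[d, -b], [-c, a]].
det(P) = (5)*(6) - (0)*(-5) = 30 - 0 = 30.
P⁻¹ = (1/30) * [[6, 0], [5, 5]].
Dividing each entry by 30 and reducing:
P⁻¹ =
[      1/5         0 ]
[      1/6       1/6 ]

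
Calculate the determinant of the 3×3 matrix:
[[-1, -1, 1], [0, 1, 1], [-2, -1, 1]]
2

Expansion along first row:
det = -1·det([[1,1],[-1,1]]) - -1·det([[0,1],[-2,1]]) + 1·det([[0,1],[-2,-1]])
    = -1·(1·1 - 1·-1) - -1·(0·1 - 1·-2) + 1·(0·-1 - 1·-2)
    = -1·2 - -1·2 + 1·2
    = -2 + 2 + 2 = 2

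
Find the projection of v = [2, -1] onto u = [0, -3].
[0, -1]

The projection of v onto u is proj_u(v) = ((v·u) / (u·u)) · u.
v·u = (2)*(0) + (-1)*(-3) = 3.
u·u = (0)*(0) + (-3)*(-3) = 9.
coefficient = 3 / 9 = 1/3.
proj_u(v) = 1/3 · [0, -3] = [0, -1].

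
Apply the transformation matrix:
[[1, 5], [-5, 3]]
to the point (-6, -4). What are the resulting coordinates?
(-26, 18)

Matrix multiplication:
[[1, 5], [-5, 3]] × [-6, -4]ᵀ
= [1×-6 + 5×-4, -5×-6 + 3×-4]ᵀ
= [-26.0000, 18.0000]ᵀ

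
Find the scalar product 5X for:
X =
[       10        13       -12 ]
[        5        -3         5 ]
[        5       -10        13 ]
5X =
[       50        65       -60 ]
[       25       -15        25 ]
[       25       -50        65 ]

Scalar multiplication is elementwise: (5X)[i][j] = 5 * X[i][j].
  (5X)[0][0] = 5 * (10) = 50
  (5X)[0][1] = 5 * (13) = 65
  (5X)[0][2] = 5 * (-12) = -60
  (5X)[1][0] = 5 * (5) = 25
  (5X)[1][1] = 5 * (-3) = -15
  (5X)[1][2] = 5 * (5) = 25
  (5X)[2][0] = 5 * (5) = 25
  (5X)[2][1] = 5 * (-10) = -50
  (5X)[2][2] = 5 * (13) = 65
5X =
[       50        65       -60 ]
[       25       -15        25 ]
[       25       -50        65 ]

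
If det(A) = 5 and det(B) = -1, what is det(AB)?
-5

Use the multiplicative property of determinants: det(AB) = det(A)*det(B).
det(AB) = (5)*(-1) = -5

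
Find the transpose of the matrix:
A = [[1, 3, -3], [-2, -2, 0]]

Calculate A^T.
[[1, -2], [3, -2], [-3, 0]]

The transpose sends entry (i,j) to (j,i); rows become columns.
Row 0 of A: [1, 3, -3] -> column 0 of A^T.
Row 1 of A: [-2, -2, 0] -> column 1 of A^T.
A^T = [[1, -2], [3, -2], [-3, 0]]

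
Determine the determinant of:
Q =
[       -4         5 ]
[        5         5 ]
det(Q) = -45

For a 2×2 matrix [[a, b], [c, d]], det = a*d - b*c.
det(Q) = (-4)*(5) - (5)*(5) = -20 - 25 = -45.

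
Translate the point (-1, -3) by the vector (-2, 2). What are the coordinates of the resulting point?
(-3, -1)

Translation by (-2, 2):
x' = -1 + -2 = -3
y' = -3 + 2 = -1
Homogeneous matrix: [[1, 0, -2], [0, 1, 2], [0, 0, 1]]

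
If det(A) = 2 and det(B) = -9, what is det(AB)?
-18

Use the multiplicative property of determinants: det(AB) = det(A)*det(B).
det(AB) = (2)*(-9) = -18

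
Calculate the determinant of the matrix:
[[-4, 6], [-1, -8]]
38

For a 2×2 matrix [[a, b], [c, d]], det = ad - bc
det = (-4)(-8) - (6)(-1) = 32 - -6 = 38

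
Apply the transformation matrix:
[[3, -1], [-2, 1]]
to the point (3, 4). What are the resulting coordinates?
(5, -2)

Matrix multiplication:
[[3, -1], [-2, 1]] × [3, 4]ᵀ
= [3×3 + -1×4, -2×3 + 1×4]ᵀ
= [5.0000, -2.0000]ᵀ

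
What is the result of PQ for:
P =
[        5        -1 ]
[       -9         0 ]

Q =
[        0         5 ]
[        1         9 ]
PQ =
[       -1        16 ]
[        0       -45 ]

Matrix multiplication: (PQ)[i][j] = sum over k of P[i][k] * Q[k][j].
  (PQ)[0][0] = (5)*(0) + (-1)*(1) = -1
  (PQ)[0][1] = (5)*(5) + (-1)*(9) = 16
  (PQ)[1][0] = (-9)*(0) + (0)*(1) = 0
  (PQ)[1][1] = (-9)*(5) + (0)*(9) = -45
PQ =
[       -1        16 ]
[        0       -45 ]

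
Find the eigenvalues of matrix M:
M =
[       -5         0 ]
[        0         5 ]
λ = -5, 5

Solve det(M - λI) = 0. For a 2×2 matrix the characteristic equation is λ² - (trace)λ + det = 0.
trace(M) = a + d = -5 + 5 = 0.
det(M) = a*d - b*c = (-5)*(5) - (0)*(0) = -25 - 0 = -25.
Characteristic equation: λ² - (0)λ + (-25) = 0.
Discriminant = (0)² - 4*(-25) = 0 + 100 = 100.
λ = (0 ± √100) / 2 = (0 ± 10) / 2 = -5, 5.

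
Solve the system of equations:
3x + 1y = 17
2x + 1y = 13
x = 4, y = 5

Use elimination (row reduction):
Equation 1: 3x + 1y = 17.
Equation 2: 2x + 1y = 13.
Multiply Eq1 by 2 and Eq2 by 3: 6x + 2y = 34;  6x + 3y = 39.
Subtract: (1)y = 5, so y = 5.
Back-substitute into Eq1: 3x + 1*(5) = 17, so x = 4.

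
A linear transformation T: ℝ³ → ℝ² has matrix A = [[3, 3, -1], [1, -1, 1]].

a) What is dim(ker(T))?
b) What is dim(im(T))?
dim(ker) = 1, dim(im) = 2

The two rows are not scalar multiples of one another (no single k satisfies row 2 = k × row 1), so they are linearly independent.
Thus rank(A) = 2.
dim(im(T)) = rank(A) = 2.
By the rank-nullity theorem applied to T: ℝ³ → ℝ², rank(A) + nullity(A) = 3 (the domain dimension), so dim(ker(T)) = 3 - 2 = 1.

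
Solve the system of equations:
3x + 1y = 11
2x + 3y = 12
x = 3, y = 2

Use elimination (row reduction):
Equation 1: 3x + 1y = 11.
Equation 2: 2x + 3y = 12.
Multiply Eq1 by 2 and Eq2 by 3: 6x + 2y = 22;  6x + 9y = 36.
Subtract: (7)y = 14, so y = 2.
Back-substitute into Eq1: 3x + 1*(2) = 11, so x = 3.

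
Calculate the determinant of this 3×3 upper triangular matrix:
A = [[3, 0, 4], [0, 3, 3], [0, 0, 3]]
27

The determinant of a triangular matrix is the product of its diagonal entries (the off-diagonal entries above the diagonal do not affect it).
det(A) = (3) * (3) * (3) = 27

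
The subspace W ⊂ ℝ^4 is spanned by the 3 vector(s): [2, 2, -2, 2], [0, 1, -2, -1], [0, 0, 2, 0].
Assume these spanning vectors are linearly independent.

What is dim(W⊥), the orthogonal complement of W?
dim(W⊥) = 1

For any subspace W of ℝ^n, dim(W) + dim(W⊥) = n (the whole-space dimension).
Here the given 3 vectors are linearly independent, so dim(W) = 3.
Thus dim(W⊥) = n - dim(W) = 4 - 3 = 1.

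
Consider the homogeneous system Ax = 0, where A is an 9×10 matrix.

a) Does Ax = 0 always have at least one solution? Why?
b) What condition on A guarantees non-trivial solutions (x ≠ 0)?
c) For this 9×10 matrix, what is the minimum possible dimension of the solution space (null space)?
a) Yes, x = 0 is always a solution. b) When A has linearly dependent columns (rank < n). c) Minimum nullity = 1.

a) x = 0 satisfies A·0 = 0, so the zero vector is always a solution.
b) Non-trivial solutions exist iff the columns of A are linearly dependent, equivalently rank(A) < n (the number of columns).
c) By rank-nullity, rank(A) + nullity(A) = n = 10. Since A has only 9 rows, rank(A) ≤ 9, so nullity(A) ≥ 10 - 9 = 1.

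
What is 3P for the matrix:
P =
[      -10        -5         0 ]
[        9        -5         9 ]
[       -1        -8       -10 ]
3P =
[      -30       -15         0 ]
[       27       -15        27 ]
[       -3       -24       -30 ]

Scalar multiplication is elementwise: (3P)[i][j] = 3 * P[i][j].
  (3P)[0][0] = 3 * (-10) = -30
  (3P)[0][1] = 3 * (-5) = -15
  (3P)[0][2] = 3 * (0) = 0
  (3P)[1][0] = 3 * (9) = 27
  (3P)[1][1] = 3 * (-5) = -15
  (3P)[1][2] = 3 * (9) = 27
  (3P)[2][0] = 3 * (-1) = -3
  (3P)[2][1] = 3 * (-8) = -24
  (3P)[2][2] = 3 * (-10) = -30
3P =
[      -30       -15         0 ]
[       27       -15        27 ]
[       -3       -24       -30 ]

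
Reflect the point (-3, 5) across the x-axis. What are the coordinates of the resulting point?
(-3, -5)

Reflection across x-axis: (-3, 5) → (-3, -5)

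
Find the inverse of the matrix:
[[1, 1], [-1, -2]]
[[2, 1], [-1, -1]]

For [[a,b],[c,d]], inverse = (1/det)·[[d,-b],[-c,a]]
det = 1·-2 - 1·-1 = -1
Inverse = (1/-1)·[[-2, -1], [1, 1]]
        = [[2, 1], [-1, -1]]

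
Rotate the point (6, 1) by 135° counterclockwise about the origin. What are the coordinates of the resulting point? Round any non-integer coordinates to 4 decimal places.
(-4.9497, 3.5355)

Rotation matrix R(θ) = [[cos θ, -sin θ], [sin θ, cos θ]]; for θ = 135°:
R = [[-√2/2, -√2/2], [√2/2, -√2/2]]
Result: R × [6, 1]ᵀ = [-√2/2·6 + (-√2/2)·1, √2/2·6 + (-√2/2)·1]ᵀ = (-4.9497, 3.5355)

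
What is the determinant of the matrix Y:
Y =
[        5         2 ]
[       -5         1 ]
det(Y) = 15

For a 2×2 matrix [[a, b], [c, d]], det = a*d - b*c.
det(Y) = (5)*(1) - (2)*(-5) = 5 + 10 = 15.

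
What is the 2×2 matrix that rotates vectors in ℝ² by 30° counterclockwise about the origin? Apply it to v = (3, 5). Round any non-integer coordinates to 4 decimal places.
R = [[√3/2, -1/2], [1/2, √3/2]]; R·v = (0.0981, 5.8301)

A counterclockwise rotation by angle θ in ℝ² has matrix R(θ) = [[cos θ, -sin θ], [sin θ, cos θ]].
For θ = 30°: cos θ = √3/2, sin θ = 1/2.
R(30°) = [[√3/2, -1/2], [1/2, √3/2]].
R·v = [√3/2·3 + (-1/2)·5, 1/2·3 + √3/2·5] = (0.0981, 5.8301).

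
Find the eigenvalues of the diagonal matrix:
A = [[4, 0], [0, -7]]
λ₁ = 4, λ₂ = -7

The characteristic polynomial of A is det(A - λI) = (4 - λ)(-7 - λ) = 0.
The roots are λ = 4 and λ = -7, so the eigenvalues are the diagonal entries.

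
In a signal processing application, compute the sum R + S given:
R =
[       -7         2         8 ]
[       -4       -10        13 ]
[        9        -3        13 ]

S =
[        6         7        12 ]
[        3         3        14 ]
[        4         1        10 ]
R + S =
[       -1         9        20 ]
[       -1        -7        27 ]
[       13        -2        23 ]

Matrix addition is elementwise: (R+S)[i][j] = R[i][j] + S[i][j].
  (R+S)[0][0] = (-7) + (6) = -1
  (R+S)[0][1] = (2) + (7) = 9
  (R+S)[0][2] = (8) + (12) = 20
  (R+S)[1][0] = (-4) + (3) = -1
  (R+S)[1][1] = (-10) + (3) = -7
  (R+S)[1][2] = (13) + (14) = 27
  (R+S)[2][0] = (9) + (4) = 13
  (R+S)[2][1] = (-3) + (1) = -2
  (R+S)[2][2] = (13) + (10) = 23
R + S =
[       -1         9        20 ]
[       -1        -7        27 ]
[       13        -2        23 ]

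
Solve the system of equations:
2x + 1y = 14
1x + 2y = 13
x = 5, y = 4

Use elimination (row reduction):
Equation 1: 2x + 1y = 14.
Equation 2: 1x + 2y = 13.
Multiply Eq1 by 1 and Eq2 by 2: 2x + 1y = 14;  2x + 4y = 26.
Subtract: (3)y = 12, so y = 4.
Back-substitute into Eq1: 2x + 1*(4) = 14, so x = 5.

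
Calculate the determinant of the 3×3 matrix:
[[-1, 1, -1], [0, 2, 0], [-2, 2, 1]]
-6

Expansion along first row:
det = -1·det([[2,0],[2,1]]) - 1·det([[0,0],[-2,1]]) + -1·det([[0,2],[-2,2]])
    = -1·(2·1 - 0·2) - 1·(0·1 - 0·-2) + -1·(0·2 - 2·-2)
    = -1·2 - 1·0 + -1·4
    = -2 + 0 + -4 = -6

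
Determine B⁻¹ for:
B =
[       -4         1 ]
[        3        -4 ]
det(B) = 13
B⁻¹ =
[    -4/13     -1/13 ]
[    -3/13     -4/13 ]

For a 2×2 matrix B = [[a, b], [c, d]] with det(B) ≠ 0, B⁻¹ = (1/det(B)) * [[d, -b], [-c, a]].
det(B) = (-4)*(-4) - (1)*(3) = 16 - 3 = 13.
B⁻¹ = (1/13) * [[-4, -1], [-3, -4]].
Dividing each entry by 13 and reducing:
B⁻¹ =
[    -4/13     -1/13 ]
[    -3/13     -4/13 ]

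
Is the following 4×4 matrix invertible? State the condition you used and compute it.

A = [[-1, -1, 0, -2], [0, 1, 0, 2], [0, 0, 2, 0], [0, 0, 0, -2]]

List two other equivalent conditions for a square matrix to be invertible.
Yes, invertible; det(A) = 4 ≠ 0. Equivalent conditions: rank(A) = 4; Ax = 0 has only the trivial solution; 0 is not an eigenvalue; the columns of A are linearly independent.

To check invertibility, compute det(A).
The given matrix is triangular, so det(A) equals the product of its diagonal entries = 4 ≠ 0.
Since det(A) ≠ 0, A is invertible.
Equivalent conditions for a square matrix A to be invertible:
- rank(A) = 4 (full rank).
- The homogeneous system Ax = 0 has only the trivial solution x = 0.
- 0 is not an eigenvalue of A.
- The columns (equivalently rows) of A are linearly independent.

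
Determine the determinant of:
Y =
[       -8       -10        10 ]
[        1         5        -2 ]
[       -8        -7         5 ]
det(Y) = 132

Expand along row 0 (cofactor expansion): det(Y) = a*(e*i - f*h) - b*(d*i - f*g) + c*(d*h - e*g), where the 3×3 is [[a, b, c], [d, e, f], [g, h, i]].
Minor M_00 = (5)*(5) - (-2)*(-7) = 25 - 14 = 11.
Minor M_01 = (1)*(5) - (-2)*(-8) = 5 - 16 = -11.
Minor M_02 = (1)*(-7) - (5)*(-8) = -7 + 40 = 33.
det(Y) = (-8)*(11) - (-10)*(-11) + (10)*(33) = -88 - 110 + 330 = 132.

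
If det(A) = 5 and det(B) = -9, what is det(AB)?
-45

Use the multiplicative property of determinants: det(AB) = det(A)*det(B).
det(AB) = (5)*(-9) = -45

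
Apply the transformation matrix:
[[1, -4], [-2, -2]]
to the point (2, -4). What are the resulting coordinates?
(18, 4)

Matrix multiplication:
[[1, -4], [-2, -2]] × [2, -4]ᵀ
= [1×2 + -4×-4, -2×2 + -2×-4]ᵀ
= [18.0000, 4.0000]ᵀ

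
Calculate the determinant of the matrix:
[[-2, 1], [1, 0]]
-1

For a 2×2 matrix [[a, b], [c, d]], det = ad - bc
det = (-2)(0) - (1)(1) = 0 - 1 = -1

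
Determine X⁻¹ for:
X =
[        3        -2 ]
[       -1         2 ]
det(X) = 4
X⁻¹ =
[      1/2       1/2 ]
[      1/4       3/4 ]

For a 2×2 matrix X = [[a, b], [c, d]] with det(X) ≠ 0, X⁻¹ = (1/det(X)) * [[d, -b], [-c, a]].
det(X) = (3)*(2) - (-2)*(-1) = 6 - 2 = 4.
X⁻¹ = (1/4) * [[2, 2], [1, 3]].
Dividing each entry by 4 and reducing:
X⁻¹ =
[      1/2       1/2 ]
[      1/4       3/4 ]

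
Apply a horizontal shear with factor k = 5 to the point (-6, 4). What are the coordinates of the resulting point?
(14, 4)

Shear matrix for horizontal shear with factor k = 5:
[[1, 5], [0, 1]]
Result: (-6, 4) → (14, 4)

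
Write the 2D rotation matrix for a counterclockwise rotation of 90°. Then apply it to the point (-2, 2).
R = [[0, -1], [1, 0]]; R·(-2, 2) = (-2, -2)

Rotation matrix formula: R(θ) = [[cos θ, -sin θ], [sin θ, cos θ]]
For θ = 90°:
cos(90°) = 0
sin(90°) = 1
R = [[0, -1], [1, 0]]
Apply to (-2, 2): [0·-2 + (-1)·2, 1·-2 + 0·2] = (-2, -2)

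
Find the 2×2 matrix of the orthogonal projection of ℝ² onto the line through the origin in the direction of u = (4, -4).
[[1/2, -1/2], [-1/2, 1/2]]

The orthogonal projection onto the line spanned by a nonzero vector u = (a, b) has matrix P = (u uᵀ) / (uᵀ u) = (1/(a² + b²)) · [[a², ab], [ab, b²]].
Here u = (4, -4), so a² + b² = 16 + 16 = 32.
P = (1/32) · [[16, -16], [-16, 16]] = [[1/2, -1/2], [-1/2, 1/2]].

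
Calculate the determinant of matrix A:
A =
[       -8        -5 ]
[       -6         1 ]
det(A) = -38

For a 2×2 matrix [[a, b], [c, d]], det = a*d - b*c.
det(A) = (-8)*(1) - (-5)*(-6) = -8 - 30 = -38.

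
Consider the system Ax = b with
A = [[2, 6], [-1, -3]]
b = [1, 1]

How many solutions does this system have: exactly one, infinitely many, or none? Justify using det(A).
No solution

det(A) = (2)*(-3) - (6)*(-1) = 0, so A is singular.
The column space of A is span(column 1) = span([2, -1]).
b = [1, 1] is not a scalar multiple of column 1, so b ∉ column space and the system is inconsistent — no solution.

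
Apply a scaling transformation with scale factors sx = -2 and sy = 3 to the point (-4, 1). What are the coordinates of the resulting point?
(8, 3)

Scaling matrix:
[[-2, 0], [0, 3]]
Result: (-4 × -2, 1 × 3) = (8, 3)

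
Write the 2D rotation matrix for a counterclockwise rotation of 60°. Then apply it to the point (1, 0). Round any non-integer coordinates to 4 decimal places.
R = [[1/2, -√3/2], [√3/2, 1/2]]; R·(1, 0) = (0.5000, 0.8660)

Rotation matrix formula: R(θ) = [[cos θ, -sin θ], [sin θ, cos θ]]
For θ = 60°:
cos(60°) = 1/2
sin(60°) = √3/2
R = [[1/2, -√3/2], [√3/2, 1/2]]
Apply to (1, 0): [1/2·1 + (-√3/2)·0, √3/2·1 + 1/2·0] = (0.5000, 0.8660)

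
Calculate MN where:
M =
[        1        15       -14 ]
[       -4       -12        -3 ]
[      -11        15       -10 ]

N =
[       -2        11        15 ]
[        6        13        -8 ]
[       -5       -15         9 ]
MN =
[      158       416      -231 ]
[      -49      -155         9 ]
[      162       224      -375 ]

Matrix multiplication: (MN)[i][j] = sum over k of M[i][k] * N[k][j].
  (MN)[0][0] = (1)*(-2) + (15)*(6) + (-14)*(-5) = 158
  (MN)[0][1] = (1)*(11) + (15)*(13) + (-14)*(-15) = 416
  (MN)[0][2] = (1)*(15) + (15)*(-8) + (-14)*(9) = -231
  (MN)[1][0] = (-4)*(-2) + (-12)*(6) + (-3)*(-5) = -49
  (MN)[1][1] = (-4)*(11) + (-12)*(13) + (-3)*(-15) = -155
  (MN)[1][2] = (-4)*(15) + (-12)*(-8) + (-3)*(9) = 9
  (MN)[2][0] = (-11)*(-2) + (15)*(6) + (-10)*(-5) = 162
  (MN)[2][1] = (-11)*(11) + (15)*(13) + (-10)*(-15) = 224
  (MN)[2][2] = (-11)*(15) + (15)*(-8) + (-10)*(9) = -375
MN =
[      158       416      -231 ]
[      -49      -155         9 ]
[      162       224      -375 ]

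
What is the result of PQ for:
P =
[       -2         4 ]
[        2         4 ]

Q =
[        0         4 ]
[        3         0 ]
PQ =
[       12        -8 ]
[       12         8 ]

Matrix multiplication: (PQ)[i][j] = sum over k of P[i][k] * Q[k][j].
  (PQ)[0][0] = (-2)*(0) + (4)*(3) = 12
  (PQ)[0][1] = (-2)*(4) + (4)*(0) = -8
  (PQ)[1][0] = (2)*(0) + (4)*(3) = 12
  (PQ)[1][1] = (2)*(4) + (4)*(0) = 8
PQ =
[       12        -8 ]
[       12         8 ]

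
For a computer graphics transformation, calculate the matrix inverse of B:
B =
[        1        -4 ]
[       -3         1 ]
det(B) = -11
B⁻¹ =
[    -1/11     -4/11 ]
[    -3/11     -1/11 ]

For a 2×2 matrix B = [[a, b], [c, d]] with det(B) ≠ 0, B⁻¹ = (1/det(B)) * [[d, -b], [-c, a]].
det(B) = (1)*(1) - (-4)*(-3) = 1 - 12 = -11.
B⁻¹ = (1/-11) * [[1, 4], [3, 1]].
Dividing each entry by -11 and reducing:
B⁻¹ =
[    -1/11     -4/11 ]
[    -3/11     -1/11 ]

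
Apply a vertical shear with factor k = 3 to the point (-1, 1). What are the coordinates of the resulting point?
(-1, -2)

Shear matrix for vertical shear with factor k = 3:
[[1, 0], [3, 1]]
Result: (-1, 1) → (-1, -2)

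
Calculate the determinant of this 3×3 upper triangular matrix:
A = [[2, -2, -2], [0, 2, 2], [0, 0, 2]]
8

The determinant of a triangular matrix is the product of its diagonal entries (the off-diagonal entries above the diagonal do not affect it).
det(A) = (2) * (2) * (2) = 8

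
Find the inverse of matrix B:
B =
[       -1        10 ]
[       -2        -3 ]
det(B) = 23
B⁻¹ =
[    -3/23    -10/23 ]
[     2/23     -1/23 ]

For a 2×2 matrix B = [[a, b], [c, d]] with det(B) ≠ 0, B⁻¹ = (1/det(B)) * [[d, -b], [-c, a]].
det(B) = (-1)*(-3) - (10)*(-2) = 3 + 20 = 23.
B⁻¹ = (1/23) * [[-3, -10], [2, -1]].
Dividing each entry by 23 and reducing:
B⁻¹ =
[    -3/23    -10/23 ]
[     2/23     -1/23 ]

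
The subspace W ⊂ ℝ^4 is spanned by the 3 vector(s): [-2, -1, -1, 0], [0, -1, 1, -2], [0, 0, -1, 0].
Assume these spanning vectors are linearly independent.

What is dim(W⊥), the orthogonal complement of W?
dim(W⊥) = 1

For any subspace W of ℝ^n, dim(W) + dim(W⊥) = n (the whole-space dimension).
Here the given 3 vectors are linearly independent, so dim(W) = 3.
Thus dim(W⊥) = n - dim(W) = 4 - 3 = 1.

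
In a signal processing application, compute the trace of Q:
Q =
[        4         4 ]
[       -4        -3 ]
tr(Q) = 4 - 3 = 1

The trace of a square matrix is the sum of its diagonal entries.
Diagonal entries of Q: Q[0][0] = 4, Q[1][1] = -3.
tr(Q) = 4 - 3 = 1.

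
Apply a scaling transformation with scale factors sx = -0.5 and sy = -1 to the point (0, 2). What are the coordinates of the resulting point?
(0.0, -2)

Scaling matrix:
[[-0.50, 0], [0, -1]]
Result: (0 × -0.5, 2 × -1) = (0.0, -2)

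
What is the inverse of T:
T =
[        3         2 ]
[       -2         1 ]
det(T) = 7
T⁻¹ =
[      1/7      -2/7 ]
[      2/7       3/7 ]

For a 2×2 matrix T = [[a, b], [c, d]] with det(T) ≠ 0, T⁻¹ = (1/det(T)) * [[d, -b], [-c, a]].
det(T) = (3)*(1) - (2)*(-2) = 3 + 4 = 7.
T⁻¹ = (1/7) * [[1, -2], [2, 3]].
Dividing each entry by 7 and reducing:
T⁻¹ =
[      1/7      -2/7 ]
[      2/7       3/7 ]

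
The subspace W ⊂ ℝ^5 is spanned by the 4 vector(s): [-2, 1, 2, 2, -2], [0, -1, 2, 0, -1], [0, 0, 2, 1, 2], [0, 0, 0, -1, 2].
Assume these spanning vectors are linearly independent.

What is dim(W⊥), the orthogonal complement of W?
dim(W⊥) = 1

For any subspace W of ℝ^n, dim(W) + dim(W⊥) = n (the whole-space dimension).
Here the given 4 vectors are linearly independent, so dim(W) = 4.
Thus dim(W⊥) = n - dim(W) = 5 - 4 = 1.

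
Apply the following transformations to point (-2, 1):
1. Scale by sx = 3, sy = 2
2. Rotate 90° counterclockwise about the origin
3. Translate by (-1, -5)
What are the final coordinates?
(-3, -11)

Step 1: Scale → (-6, 2)
Step 2: Rotate 90° → (-2, -6)
Step 3: Translate → (-3, -11)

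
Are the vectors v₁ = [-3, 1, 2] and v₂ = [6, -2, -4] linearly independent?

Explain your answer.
No, linearly dependent (v₂ = -2·v₁)

Check whether there is a scalar k with v₂ = k·v₁.
Comparing components, k = -2 satisfies -2·[-3, 1, 2] = [6, -2, -4].
Since v₂ is a scalar multiple of v₁, the two vectors are linearly dependent.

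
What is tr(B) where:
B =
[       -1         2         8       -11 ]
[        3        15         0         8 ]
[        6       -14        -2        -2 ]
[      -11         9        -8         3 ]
tr(B) = -1 + 15 - 2 + 3 = 15

The trace of a square matrix is the sum of its diagonal entries.
Diagonal entries of B: B[0][0] = -1, B[1][1] = 15, B[2][2] = -2, B[3][3] = 3.
tr(B) = -1 + 15 - 2 + 3 = 15.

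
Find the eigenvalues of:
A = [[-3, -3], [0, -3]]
λ = -3, -3

Solve det(A - λI) = 0. For a 2×2 matrix this is λ² - (trace)λ + det = 0.
trace(A) = -3 - 3 = -6.
det(A) = (-3)*(-3) - (-3)*(0) = 9 - 0 = 9.
Characteristic equation: λ² - (-6)λ + (9) = 0.
Discriminant: (-6)² - 4*(9) = 36 - 36 = 0.
Roots: λ = (-6 ± √0) / 2 = -3, -3.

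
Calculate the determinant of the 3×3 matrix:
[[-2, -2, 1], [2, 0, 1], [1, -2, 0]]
-10

Expansion along first row:
det = -2·det([[0,1],[-2,0]]) - -2·det([[2,1],[1,0]]) + 1·det([[2,0],[1,-2]])
    = -2·(0·0 - 1·-2) - -2·(2·0 - 1·1) + 1·(2·-2 - 0·1)
    = -2·2 - -2·-1 + 1·-4
    = -4 + -2 + -4 = -10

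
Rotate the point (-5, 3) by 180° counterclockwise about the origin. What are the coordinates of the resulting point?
(5, -3)

Rotation matrix R(θ) = [[cos θ, -sin θ], [sin θ, cos θ]]; for θ = 180°:
R = [[-1, 0], [0, -1]]
Result: R × [-5, 3]ᵀ = [-1·-5 + (0)·3, 0·-5 + (-1)·3]ᵀ = (5, -3)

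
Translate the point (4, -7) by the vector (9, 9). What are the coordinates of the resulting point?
(13, 2)

Translation by (9, 9):
x' = 4 + 9 = 13
y' = -7 + 9 = 2
Homogeneous matrix: [[1, 0, 9], [0, 1, 9], [0, 0, 1]]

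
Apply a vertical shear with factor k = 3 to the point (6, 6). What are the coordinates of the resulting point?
(6, 24)

Shear matrix for vertical shear with factor k = 3:
[[1, 0], [3, 1]]
Result: (6, 6) → (6, 24)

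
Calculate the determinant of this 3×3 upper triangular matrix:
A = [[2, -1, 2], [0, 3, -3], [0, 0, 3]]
18

The determinant of a triangular matrix is the product of its diagonal entries (the off-diagonal entries above the diagonal do not affect it).
det(A) = (2) * (3) * (3) = 18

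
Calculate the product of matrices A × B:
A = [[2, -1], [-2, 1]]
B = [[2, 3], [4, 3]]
[[0, 3], [0, -3]]

Matrix multiplication:
C[0][0] = 2×2 + -1×4 = 0
C[0][1] = 2×3 + -1×3 = 3
C[1][0] = -2×2 + 1×4 = 0
C[1][1] = -2×3 + 1×3 = -3
Result: [[0, 3], [0, -3]]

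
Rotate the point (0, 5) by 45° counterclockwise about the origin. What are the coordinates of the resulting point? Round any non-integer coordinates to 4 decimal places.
(-3.5355, 3.5355)

Rotation matrix R(θ) = [[cos θ, -sin θ], [sin θ, cos θ]]; for θ = 45°:
R = [[√2/2, -√2/2], [√2/2, √2/2]]
Result: R × [0, 5]ᵀ = [√2/2·0 + (-√2/2)·5, √2/2·0 + (√2/2)·5]ᵀ = (-3.5355, 3.5355)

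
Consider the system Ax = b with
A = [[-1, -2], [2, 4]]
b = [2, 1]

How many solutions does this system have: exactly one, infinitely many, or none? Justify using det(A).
No solution

det(A) = (-1)*(4) - (-2)*(2) = 0, so A is singular.
The column space of A is span(column 1) = span([-1, 2]).
b = [2, 1] is not a scalar multiple of column 1, so b ∉ column space and the system is inconsistent — no solution.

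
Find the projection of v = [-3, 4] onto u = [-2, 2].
[-7/2, 7/2]

The projection of v onto u is proj_u(v) = ((v·u) / (u·u)) · u.
v·u = (-3)*(-2) + (4)*(2) = 14.
u·u = (-2)*(-2) + (2)*(2) = 8.
coefficient = 14 / 8 = 7/4.
proj_u(v) = 7/4 · [-2, 2] = [-7/2, 7/2].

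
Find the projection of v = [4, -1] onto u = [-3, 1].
[39/10, -13/10]

The projection of v onto u is proj_u(v) = ((v·u) / (u·u)) · u.
v·u = (4)*(-3) + (-1)*(1) = -13.
u·u = (-3)*(-3) + (1)*(1) = 10.
coefficient = -13 / 10 = -13/10.
proj_u(v) = -13/10 · [-3, 1] = [39/10, -13/10].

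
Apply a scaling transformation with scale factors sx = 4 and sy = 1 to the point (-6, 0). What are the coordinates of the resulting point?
(-24, 0)

Scaling matrix:
[[4, 0], [0, 1]]
Result: (-6 × 4, 0 × 1) = (-24, 0)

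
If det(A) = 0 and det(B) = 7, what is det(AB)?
0

Use the multiplicative property of determinants: det(AB) = det(A)*det(B).
det(AB) = (0)*(7) = 0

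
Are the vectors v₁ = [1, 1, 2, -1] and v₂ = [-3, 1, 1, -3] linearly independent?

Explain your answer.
Yes, linearly independent

Two vectors are linearly dependent iff one is a scalar multiple of the other.
No single scalar k satisfies v₂ = k·v₁ (the ratios of corresponding entries disagree), so v₁ and v₂ are linearly independent.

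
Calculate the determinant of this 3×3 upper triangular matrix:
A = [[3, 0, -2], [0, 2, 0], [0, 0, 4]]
24

The determinant of a triangular matrix is the product of its diagonal entries (the off-diagonal entries above the diagonal do not affect it).
det(A) = (3) * (2) * (4) = 24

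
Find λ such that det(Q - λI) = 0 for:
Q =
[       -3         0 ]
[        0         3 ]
λ = -3, 3

Solve det(Q - λI) = 0. For a 2×2 matrix the characteristic equation is λ² - (trace)λ + det = 0.
trace(Q) = a + d = -3 + 3 = 0.
det(Q) = a*d - b*c = (-3)*(3) - (0)*(0) = -9 - 0 = -9.
Characteristic equation: λ² - (0)λ + (-9) = 0.
Discriminant = (0)² - 4*(-9) = 0 + 36 = 36.
λ = (0 ± √36) / 2 = (0 ± 6) / 2 = -3, 3.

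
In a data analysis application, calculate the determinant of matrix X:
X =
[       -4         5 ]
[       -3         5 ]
det(X) = -5

For a 2×2 matrix [[a, b], [c, d]], det = a*d - b*c.
det(X) = (-4)*(5) - (5)*(-3) = -20 + 15 = -5.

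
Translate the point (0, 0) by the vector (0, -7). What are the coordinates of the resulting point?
(0, -7)

Translation by (0, -7):
x' = 0 + 0 = 0
y' = 0 + -7 = -7
Homogeneous matrix: [[1, 0, 0], [0, 1, -7], [0, 0, 1]]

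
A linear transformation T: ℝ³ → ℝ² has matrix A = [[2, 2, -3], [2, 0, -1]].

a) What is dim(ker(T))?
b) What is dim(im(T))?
dim(ker) = 1, dim(im) = 2

The two rows are not scalar multiples of one another (no single k satisfies row 2 = k × row 1), so they are linearly independent.
Thus rank(A) = 2.
dim(im(T)) = rank(A) = 2.
By the rank-nullity theorem applied to T: ℝ³ → ℝ², rank(A) + nullity(A) = 3 (the domain dimension), so dim(ker(T)) = 3 - 2 = 1.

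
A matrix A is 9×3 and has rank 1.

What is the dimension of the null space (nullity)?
2

The rank-nullity theorem for an m×n matrix states:
rank(A) + nullity(A) = n (the number of columns).
Here n = 3 and rank(A) = 1, so nullity(A) = 3 - 1 = 2.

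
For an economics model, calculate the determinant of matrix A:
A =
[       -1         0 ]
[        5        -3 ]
det(A) = 3

For a 2×2 matrix [[a, b], [c, d]], det = a*d - b*c.
det(A) = (-1)*(-3) - (0)*(5) = 3 - 0 = 3.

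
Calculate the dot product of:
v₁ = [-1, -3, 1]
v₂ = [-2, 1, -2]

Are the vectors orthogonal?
-3, No

The dot product is the sum of products of corresponding components.
v₁·v₂ = (-1)*(-2) + (-3)*(1) + (1)*(-2) = 2 - 3 - 2 = -3.
Two vectors are orthogonal iff their dot product is 0; here the dot product is -3, so the vectors are not orthogonal.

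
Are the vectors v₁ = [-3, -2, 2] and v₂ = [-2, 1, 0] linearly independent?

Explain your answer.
Yes, linearly independent

Two vectors are linearly dependent iff one is a scalar multiple of the other.
No single scalar k satisfies v₂ = k·v₁ (the ratios of corresponding entries disagree), so v₁ and v₂ are linearly independent.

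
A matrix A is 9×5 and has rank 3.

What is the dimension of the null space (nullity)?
2

The rank-nullity theorem for an m×n matrix states:
rank(A) + nullity(A) = n (the number of columns).
Here n = 5 and rank(A) = 3, so nullity(A) = 5 - 3 = 2.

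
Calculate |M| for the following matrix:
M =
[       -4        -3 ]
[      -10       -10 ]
det(M) = 10

For a 2×2 matrix [[a, b], [c, d]], det = a*d - b*c.
det(M) = (-4)*(-10) - (-3)*(-10) = 40 - 30 = 10.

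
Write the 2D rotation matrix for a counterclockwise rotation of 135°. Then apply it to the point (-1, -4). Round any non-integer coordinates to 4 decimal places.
R = [[-√2/2, -√2/2], [√2/2, -√2/2]]; R·(-1, -4) = (3.5355, 2.1213)

Rotation matrix formula: R(θ) = [[cos θ, -sin θ], [sin θ, cos θ]]
For θ = 135°:
cos(135°) = -√2/2
sin(135°) = √2/2
R = [[-√2/2, -√2/2], [√2/2, -√2/2]]
Apply to (-1, -4): [-√2/2·-1 + (-√2/2)·-4, √2/2·-1 + -√2/2·-4] = (3.5355, 2.1213)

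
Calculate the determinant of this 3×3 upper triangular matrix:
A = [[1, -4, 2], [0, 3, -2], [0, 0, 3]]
9

The determinant of a triangular matrix is the product of its diagonal entries (the off-diagonal entries above the diagonal do not affect it).
det(A) = (1) * (3) * (3) = 9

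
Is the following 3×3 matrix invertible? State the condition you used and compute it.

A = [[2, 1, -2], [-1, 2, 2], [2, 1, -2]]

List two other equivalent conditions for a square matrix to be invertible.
No, not invertible; det(A) = 0 (two rows are equal, so the rows are linearly dependent). Equivalent conditions (failing for this A): rank(A) < 3; Ax = 0 has non-trivial solutions; 0 is an eigenvalue; the columns are linearly dependent.

To check invertibility, compute det(A).
In this matrix, row 0 and the last row are identical, so one row is a scalar multiple of another and the rows are linearly dependent.
A matrix with linearly dependent rows has det = 0 and is not invertible.
Equivalent failed conditions:
- rank(A) < 3.
- Ax = 0 has non-trivial solutions.
- 0 is an eigenvalue.
- The columns are linearly dependent.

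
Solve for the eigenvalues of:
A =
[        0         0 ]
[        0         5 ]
λ = 0, 5

Solve det(A - λI) = 0. For a 2×2 matrix the characteristic equation is λ² - (trace)λ + det = 0.
trace(A) = a + d = 0 + 5 = 5.
det(A) = a*d - b*c = (0)*(5) - (0)*(0) = 0 - 0 = 0.
Characteristic equation: λ² - (5)λ + (0) = 0.
Discriminant = (5)² - 4*(0) = 25 - 0 = 25.
λ = (5 ± √25) / 2 = (5 ± 5) / 2 = 0, 5.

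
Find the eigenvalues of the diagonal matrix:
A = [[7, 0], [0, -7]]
λ₁ = 7, λ₂ = -7

The characteristic polynomial of A is det(A - λI) = (7 - λ)(-7 - λ) = 0.
The roots are λ = 7 and λ = -7, so the eigenvalues are the diagonal entries.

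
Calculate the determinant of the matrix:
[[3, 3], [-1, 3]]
12

For a 2×2 matrix [[a, b], [c, d]], det = ad - bc
det = (3)(3) - (3)(-1) = 9 - -3 = 12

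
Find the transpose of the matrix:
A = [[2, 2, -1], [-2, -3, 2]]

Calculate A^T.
[[2, -2], [2, -3], [-1, 2]]

The transpose sends entry (i,j) to (j,i); rows become columns.
Row 0 of A: [2, 2, -1] -> column 0 of A^T.
Row 1 of A: [-2, -3, 2] -> column 1 of A^T.
A^T = [[2, -2], [2, -3], [-1, 2]]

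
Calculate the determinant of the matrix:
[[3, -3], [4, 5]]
27

For a 2×2 matrix [[a, b], [c, d]], det = ad - bc
det = (3)(5) - (-3)(4) = 15 - -12 = 27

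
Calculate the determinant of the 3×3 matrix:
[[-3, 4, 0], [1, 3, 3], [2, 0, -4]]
76

Expansion along first row:
det = -3·det([[3,3],[0,-4]]) - 4·det([[1,3],[2,-4]]) + 0·det([[1,3],[2,0]])
    = -3·(3·-4 - 3·0) - 4·(1·-4 - 3·2) + 0·(1·0 - 3·2)
    = -3·-12 - 4·-10 + 0·-6
    = 36 + 40 + 0 = 76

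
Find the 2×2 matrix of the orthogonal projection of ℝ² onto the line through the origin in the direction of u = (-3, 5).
[[9/34, -15/34], [-15/34, 25/34]]

The orthogonal projection onto the line spanned by a nonzero vector u = (a, b) has matrix P = (u uᵀ) / (uᵀ u) = (1/(a² + b²)) · [[a², ab], [ab, b²]].
Here u = (-3, 5), so a² + b² = 9 + 25 = 34.
P = (1/34) · [[9, -15], [-15, 25]] = [[9/34, -15/34], [-15/34, 25/34]].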